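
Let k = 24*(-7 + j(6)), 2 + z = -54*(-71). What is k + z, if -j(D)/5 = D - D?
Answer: 3664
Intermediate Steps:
j(D) = 0 (j(D) = -5*(D - D) = -5*0 = 0)
z = 3832 (z = -2 - 54*(-71) = -2 + 3834 = 3832)
k = -168 (k = 24*(-7 + 0) = 24*(-7) = -168)
k + z = -168 + 3832 = 3664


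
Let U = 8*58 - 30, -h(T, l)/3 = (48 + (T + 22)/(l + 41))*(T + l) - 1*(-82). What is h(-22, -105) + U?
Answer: 18476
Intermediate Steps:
h(T, l) = -246 - 3*(48 + (22 + T)/(41 + l))*(T + l) (h(T, l) = -3*((48 + (T + 22)/(l + 41))*(T + l) - 1*(-82)) = -3*((48 + (22 + T)/(41 + l))*(T + l) + 82) = -3*(82 + (48 + (22 + T)/(41 + l))*(T + l)) = -246 - 3*(48 + (22 + T)/(41 + l))*(T + l))
U = 434 (U = 464 - 30 = 434)
h(-22, -105) + U = 3*(-3362 - 1*(-22)² - 2072*(-105) - 1990*(-22) - 48*(-105)² - 49*(-22)*(-105))/(41 - 105) + 434 = 3*(-3362 - 1*484 + 217560 + 43780 - 48*11025 - 113190)/(-64) + 434 = 3*(-1/64)*(-3362 - 484 + 217560 + 43780 - 529200 - 113190) + 434 = 3*(-1/64)*(-384896) + 434 = 18042 + 434 = 18476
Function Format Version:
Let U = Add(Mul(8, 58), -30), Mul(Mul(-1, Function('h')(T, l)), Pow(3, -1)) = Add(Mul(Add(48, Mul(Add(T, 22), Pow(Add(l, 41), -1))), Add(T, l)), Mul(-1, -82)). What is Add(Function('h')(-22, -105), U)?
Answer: 18476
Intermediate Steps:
Function('h')(T, l) = Add(-246, Mul(-3, Add(48, Mul(Pow(Add(41, l), -1), Add(22, T))), Add(T, l))) (Function('h')(T, l) = Mul(-3, Add(Mul(Add(48, Mul(Add(T, 22), Pow(Add(l, 41), -1))), Add(T, l)), Mul(-1, -82))) = Mul(-3, Add(Mul(Add(48, Mul(Add(22, T), Pow(Add(41, l), -1))), Add(T, l)), 82)) = Mul(-3, Add(Mul(Add(48, Mul(Pow(Add(41, l), -1), Add(22, T))), Add(T, l)), 82)) = Mul(-3, Add(82, Mul(Add(48, Mul(Pow(Add(41, l), -1), Add(22, T))), Add(T, l)))) = Add(-246, Mul(-3, Add(48, Mul(Pow(Add(41, l), -1), Add(22, T))), Add(T, l))))
U = 434 (U = Add(464, -30) = 434)
Add(Function('h')(-22, -105), U) = Add(Mul(3, Pow(Add(41, -105), -1), Add(-3362, Mul(-1, Pow(-22, 2)), Mul(-2072, -105), Mul(-1990, -22), Mul(-48, Pow(-105, 2)), Mul(-49, -22, -105))), 434) = Add(Mul(3, Pow(-64, -1), Add(-3362, Mul(-1, 484), 217560, 43780, Mul(-48, 11025), -113190)), 434) = Add(Mul(3, Rational(-1, 64), Add(-3362, -484, 217560, 43780, -529200, -113190)), 434) = Add(Mul(3, Rational(-1, 64), -384896), 434) = Add(18042, 434) = 18476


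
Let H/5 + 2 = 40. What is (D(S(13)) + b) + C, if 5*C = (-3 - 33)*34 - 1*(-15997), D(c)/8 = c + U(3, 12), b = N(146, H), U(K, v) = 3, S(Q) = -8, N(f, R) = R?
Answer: 15523/5 ≈ 3104.6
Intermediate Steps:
H = 190 (H = -10 + 5*40 = -10 + 200 = 190)
b = 190
D(c) = 24 + 8*c (D(c) = 8*(c + 3) = 8*(3 + c) = 24 + 8*c)
C = 14773/5 (C = ((-3 - 33)*34 - 1*(-15997))/5 = (-36*34 + 15997)/5 = (-1224 + 15997)/5 = (1/5)*14773 = 14773/5 ≈ 2954.6)
(D(S(13)) + b) + C = ((24 + 8*(-8)) + 190) + 14773/5 = ((24 - 64) + 190) + 14773/5 = (-40 + 190) + 14773/5 = 150 + 14773/5 = 15523/5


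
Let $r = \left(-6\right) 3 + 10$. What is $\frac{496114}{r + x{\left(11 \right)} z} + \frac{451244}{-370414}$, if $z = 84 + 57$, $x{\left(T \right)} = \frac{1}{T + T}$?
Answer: $- \frac{2021451179926}{6482245} \approx -3.1184 \cdot 10^{5}$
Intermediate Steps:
$x{\left(T \right)} = \frac{1}{2 T}$
$z = 141$
$r = -8$ ($r = -18 + 10 = -8$)
$\frac{496114}{r + x{\left(11 \right)} z} + \frac{451244}{-370414} = \frac{496114}{-8 + \frac{1}{2 \cdot 11} \cdot 141} + \frac{451244}{-370414} = \frac{496114}{-8 + \frac{1}{2} \cdot \frac{1}{11} \cdot 141} + 451244 \left(- \frac{1}{370414}\right) = \frac{496114}{-8 + \frac{1}{22} \cdot 141} - \frac{225622}{185207} = \frac{496114}{-8 + \frac{141}{22}} - \frac{225622}{185207} = \frac{496114}{- \frac{35}{22}} - \frac{225622}{185207} = 496114 \left(- \frac{22}{35}\right) - \frac{225622}{185207} = - \frac{10914508}{35} - \frac{225622}{185207} = - \frac{2021451179926}{6482245}$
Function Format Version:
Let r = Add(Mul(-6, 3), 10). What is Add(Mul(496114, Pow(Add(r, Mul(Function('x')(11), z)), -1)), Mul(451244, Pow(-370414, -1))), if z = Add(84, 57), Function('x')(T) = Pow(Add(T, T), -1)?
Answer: Rational(-2021451179926, 6482245) ≈ -3.1184e+5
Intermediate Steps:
Function('x')(T) = Mul(Rational(1, 2), Pow(T, -1)) (Function('x')(T) = Pow(Mul(2, T), -1) = Mul(Rational(1, 2), Pow(T, -1)))
z = 141
r = -8 (r = Add(-18, 10) = -8)
Add(Mul(496114, Pow(Add(r, Mul(Function('x')(11), z)), -1)), Mul(451244, Pow(-370414, -1))) = Add(Mul(496114, Pow(Add(-8, Mul(Mul(Rational(1, 2), Pow(11, -1)), 141)), -1)), Mul(451244, Pow(-370414, -1))) = Add(Mul(496114, Pow(Add(-8, Mul(Mul(Rational(1, 2), Rational(1, 11)), 141)), -1)), Mul(451244, Rational(-1, 370414))) = Add(Mul(496114, Pow(Add(-8, Mul(Rational(1, 22), 141)), -1)), Rational(-225622, 185207)) = Add(Mul(496114, Pow(Add(-8, Rational(141, 22)), -1)), Rational(-225622, 185207)) = Add(Mul(496114, Pow(Rational(-35, 22), -1)), Rational(-225622, 185207)) = Add(Mul(496114, Rational(-22, 35)), Rational(-225622, 185207)) = Add(Rational(-10914508, 35), Rational(-225622, 185207)) = Rational(-2021451179926, 6482245)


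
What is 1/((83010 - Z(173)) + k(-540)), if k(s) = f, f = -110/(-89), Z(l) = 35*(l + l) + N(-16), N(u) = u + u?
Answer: 89/6313058 ≈ 1.4098e-5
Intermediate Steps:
N(u) = 2*u
Z(l) = -32 + 70*l (Z(l) = 35*(l + l) + 2*(-16) = 35*(2*l) - 32 = 70*l - 32 = -32 + 70*l)
f = 110/89 (f = -110*(-1/89) = 110/89 ≈ 1.2360)
k(s) = 110/89
1/((83010 - Z(173)) + k(-540)) = 1/((83010 - (-32 + 70*173)) + 110/89) = 1/((83010 - (-32 + 12110)) + 110/89) = 1/((83010 - 1*12078) + 110/89) = 1/((83010 - 12078) + 110/89) = 1/(70932 + 110/89) = 1/(6313058/89) = 89/6313058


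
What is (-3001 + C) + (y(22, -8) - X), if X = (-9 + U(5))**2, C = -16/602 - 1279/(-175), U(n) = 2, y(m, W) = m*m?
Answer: -19254353/7525 ≈ -2558.7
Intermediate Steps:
y(m, W) = m**2
C = 54797/7525 (C = -16*1/602 - 1279*(-1/175) = -8/301 + 1279/175 = 54797/7525 ≈ 7.2820)
X = 49 (X = (-9 + 2)**2 = (-7)**2 = 49)
(-3001 + C) + (y(22, -8) - X) = (-3001 + 54797/7525) + (22**2 - 1*49) = -22527728/7525 + (484 - 49) = -22527728/7525 + 435 = -19254353/7525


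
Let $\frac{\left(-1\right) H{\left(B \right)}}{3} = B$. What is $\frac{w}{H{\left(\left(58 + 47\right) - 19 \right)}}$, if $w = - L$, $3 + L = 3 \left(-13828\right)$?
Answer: $- \frac{13829}{86} \approx -160.8$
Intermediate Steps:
$L = -41487$ ($L = -3 + 3 \left(-13828\right) = -3 - 41484 = -41487$)
$H{\left(B \right)} = - 3 B$
$w = 41487$ ($w = \left(-1\right) \left(-41487\right) = 41487$)
$\frac{w}{H{\left(\left(58 + 47\right) - 19 \right)}} = \frac{41487}{\left(-3\right) \left(\left(58 + 47\right) - 19\right)} = \frac{41487}{\left(-3\right) \left(105 - 19\right)} = \frac{41487}{\left(-3\right) 86} = \frac{41487}{-258} = 41487 \left(- \frac{1}{258}\right) = - \frac{13829}{86}$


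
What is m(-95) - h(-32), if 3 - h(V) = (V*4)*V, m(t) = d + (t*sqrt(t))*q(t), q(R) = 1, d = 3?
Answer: 4096 - 95*I*sqrt(95) ≈ 4096.0 - 925.95*I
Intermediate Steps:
m(t) = 3 + t**(3/2) (m(t) = 3 + (t*sqrt(t))*1 = 3 + t**(3/2)*1 = 3 + t**(3/2))
h(V) = 3 - 4*V**2 (h(V) = 3 - V*4*V = 3 - 4*V*V = 3 - 4*V**2)
m(-95) - h(-32) = (3 + (-95)**(3/2)) - (3 - 4*(-32)**2) = (3 - 95*I*sqrt(95)) - (3 - 4*1024) = (3 - 95*I*sqrt(95)) - (3 - 4096) = (3 - 95*I*sqrt(95)) - 1*(-4093) = (3 - 95*I*sqrt(95)) + 4093 = 4096 - 95*I*sqrt(95)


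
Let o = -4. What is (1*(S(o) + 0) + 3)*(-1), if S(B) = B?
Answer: 1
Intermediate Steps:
(1*(S(o) + 0) + 3)*(-1) = (1*(-4 + 0) + 3)*(-1) = (1*(-4) + 3)*(-1) = (-4 + 3)*(-1) = -1*(-1) = 1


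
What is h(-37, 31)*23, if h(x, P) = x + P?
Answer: -138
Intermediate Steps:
h(x, P) = P + x
h(-37, 31)*23 = (31 - 37)*23 = -6*23 = -138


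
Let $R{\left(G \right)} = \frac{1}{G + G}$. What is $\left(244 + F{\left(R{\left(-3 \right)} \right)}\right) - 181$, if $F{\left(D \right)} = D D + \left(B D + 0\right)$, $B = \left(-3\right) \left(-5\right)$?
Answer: $\frac{2179}{36} \approx 60.528$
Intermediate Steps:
$B = 15$
$R{\left(G \right)} = \frac{1}{2 G}$
$F{\left(D \right)} = D^{2} + 15 D$ ($F{\left(D \right)} = D D + \left(15 D + 0\right) = D^{2} + 15 D$)
$\left(244 + F{\left(R{\left(-3 \right)} \right)}\right) - 181 = \left(244 + \frac{1}{2 \left(-3\right)} \left(15 + \frac{1}{2 \left(-3\right)}\right)\right) - 181 = \left(244 + \frac{1}{2} \left(- \frac{1}{3}\right) \left(15 + \frac{1}{2} \left(- \frac{1}{3}\right)\right)\right) - 181 = \left(244 - \frac{15 - \frac{1}{6}}{6}\right) - 181 = \left(244 - \frac{89}{36}\right) - 181 = \frac{8695}{36} - 181 = \frac{2179}{36}$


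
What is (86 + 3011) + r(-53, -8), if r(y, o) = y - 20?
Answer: 3024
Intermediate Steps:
r(y, o) = -20 + y
(86 + 3011) + r(-53, -8) = (86 + 3011) + (-20 - 53) = 3097 - 73 = 3024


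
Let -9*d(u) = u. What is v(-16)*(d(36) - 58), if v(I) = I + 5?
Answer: 682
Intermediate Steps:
d(u) = -u/9
v(I) = 5 + I
v(-16)*(d(36) - 58) = (5 - 16)*(-⅑*36 - 58) = -11*(-4 - 58) = -11*(-62) = 682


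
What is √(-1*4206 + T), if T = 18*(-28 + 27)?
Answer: 8*I*√66 ≈ 64.992*I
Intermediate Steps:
T = -18 (T = 18*(-1) = -18)
√(-1*4206 + T) = √(-1*4206 - 18) = √(-4206 - 18) = √(-4224) = 8*I*√66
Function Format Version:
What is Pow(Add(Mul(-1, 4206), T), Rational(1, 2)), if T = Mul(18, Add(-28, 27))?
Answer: Mul(8, I, Pow(66, Rational(1, 2))) ≈ Mul(64.992, I)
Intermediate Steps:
T = -18 (T = Mul(18, -1) = -18)
Pow(Add(Mul(-1, 4206), T), Rational(1, 2)) = Pow(Add(Mul(-1, 4206), -18), Rational(1, 2)) = Pow(Add(-4206, -18), Rational(1, 2)) = Pow(-4224, Rational(1, 2)) = Mul(8, I, Pow(66, Rational(1, 2)))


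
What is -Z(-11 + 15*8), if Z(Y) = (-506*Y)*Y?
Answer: 6011786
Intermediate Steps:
Z(Y) = -506*Y**2
-Z(-11 + 15*8) = -(-506)*(-11 + 15*8)**2 = -(-506)*(-11 + 120)**2 = -(-506)*109**2 = -(-506)*11881 = -1*(-6011786) = 6011786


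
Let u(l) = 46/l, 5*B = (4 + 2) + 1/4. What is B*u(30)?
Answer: 23/12 ≈ 1.9167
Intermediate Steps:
B = 5/4 (B = ((4 + 2) + 1/4)/5 = (6 + ¼)/5 = (⅕)*(25/4) = 5/4 ≈ 1.2500)
B*u(30) = 5*(46/30)/4 = 5*(46*(1/30))/4 = (5/4)*(23/15) = 23/12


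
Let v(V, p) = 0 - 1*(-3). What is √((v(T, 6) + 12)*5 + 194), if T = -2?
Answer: √269 ≈ 16.401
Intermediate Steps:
v(V, p) = 3 (v(V, p) = 0 + 3 = 3)
√((v(T, 6) + 12)*5 + 194) = √((3 + 12)*5 + 194) = √(15*5 + 194) = √(75 + 194) = √269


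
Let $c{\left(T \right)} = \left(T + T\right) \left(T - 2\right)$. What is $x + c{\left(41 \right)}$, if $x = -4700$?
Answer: $-1502$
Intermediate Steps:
$c{\left(T \right)} = 2 T \left(-2 + T\right)$
$x + c{\left(41 \right)} = -4700 + 2 \cdot 41 \left(-2 + 41\right) = -4700 + 2 \cdot 41 \cdot 39 = -4700 + 3198 = -1502$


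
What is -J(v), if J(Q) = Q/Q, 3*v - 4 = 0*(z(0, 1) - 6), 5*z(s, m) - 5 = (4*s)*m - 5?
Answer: -1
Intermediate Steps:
z(s, m) = 4*m*s/5 (z(s, m) = 1 + ((4*s)*m - 5)/5 = 1 + (4*m*s - 5)/5 = 1 + (-5 + 4*m*s)/5 = 1 + (-1 + 4*m*s/5) = 4*m*s/5)
v = 4/3 (v = 4/3 + (0*((⅘)*1*0 - 6))/3 = 4/3 + (0*(0 - 6))/3 = 4/3 + (0*(-6))/3 = 4/3 + (⅓)*0 = 4/3 + 0 = 4/3 ≈ 1.3333)
J(Q) = 1
-J(v) = -1*1 = -1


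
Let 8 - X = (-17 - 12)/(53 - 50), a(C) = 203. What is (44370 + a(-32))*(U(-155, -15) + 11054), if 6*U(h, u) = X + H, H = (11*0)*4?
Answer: 8871141325/18 ≈ 4.9284e+8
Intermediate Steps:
H = 0 (H = 0*4 = 0)
X = 53/3 (X = 8 - (-17 - 12)/(53 - 50) = 8 - (-29)/3 = 8 - 1*(-29/3) = 8 + 29/3 = 53/3 ≈ 17.667)
U(h, u) = 53/18 (U(h, u) = (53/3 + 0)/6 = (1/6)*(53/3) = 53/18)
(44370 + a(-32))*(U(-155, -15) + 11054) = (44370 + 203)*(53/18 + 11054) = 44573*(199025/18) = 8871141325/18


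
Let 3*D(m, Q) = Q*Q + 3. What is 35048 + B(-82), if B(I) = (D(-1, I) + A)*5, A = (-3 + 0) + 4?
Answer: 138794/3 ≈ 46265.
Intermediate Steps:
D(m, Q) = 1 + Q²/3 (D(m, Q) = (Q*Q + 3)/3 = (Q² + 3)/3 = (3 + Q²)/3 = 1 + Q²/3)
A = 1 (A = -3 + 4 = 1)
B(I) = 10 + 5*I²/3 (B(I) = ((1 + I²/3) + 1)*5 = (2 + I²/3)*5 = 10 + 5*I²/3)
35048 + B(-82) = 35048 + (10 + (5/3)*(-82)²) = 35048 + (10 + (5/3)*6724) = 35048 + (10 + 33620/3) = 35048 + 33650/3 = 138794/3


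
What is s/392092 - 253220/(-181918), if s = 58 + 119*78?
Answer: 1147552845/810552187 ≈ 1.4158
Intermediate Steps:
s = 9340 (s = 58 + 9282 = 9340)
s/392092 - 253220/(-181918) = 9340/392092 - 253220/(-181918) = 9340*(1/392092) - 253220*(-1/181918) = 2335/98023 + 11510/8269 = 1147552845/810552187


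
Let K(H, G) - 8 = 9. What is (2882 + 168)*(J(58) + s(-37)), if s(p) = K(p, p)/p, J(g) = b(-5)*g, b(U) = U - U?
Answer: -51850/37 ≈ -1401.4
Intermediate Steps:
b(U) = 0
J(g) = 0 (J(g) = 0*g = 0)
K(H, G) = 17 (K(H, G) = 8 + 9 = 17)
s(p) = 17/p
(2882 + 168)*(J(58) + s(-37)) = (2882 + 168)*(0 + 17/(-37)) = 3050*(0 + 17*(-1/37)) = 3050*(0 - 17/37) = 3050*(-17/37) = -51850/37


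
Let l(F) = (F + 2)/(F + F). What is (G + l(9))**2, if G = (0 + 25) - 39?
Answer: 58081/324 ≈ 179.26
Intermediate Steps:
l(F) = (2 + F)/(2*F) (l(F) = (2 + F)/((2*F)) = (2 + F)*(1/(2*F)) = (2 + F)/(2*F))
G = -14 (G = 25 - 39 = -14)
(G + l(9))**2 = (-14 + (1/2)*(2 + 9)/9)**2 = (-14 + (1/2)*(1/9)*11)**2 = (-14 + 11/18)**2 = (-241/18)**2 = 58081/324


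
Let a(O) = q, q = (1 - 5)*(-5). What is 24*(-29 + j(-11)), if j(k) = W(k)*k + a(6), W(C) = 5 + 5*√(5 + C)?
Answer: -1536 - 1320*I*√6 ≈ -1536.0 - 3233.3*I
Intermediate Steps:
q = 20 (q = -4*(-5) = 20)
a(O) = 20
j(k) = 20 + k*(5 + 5*√(5 + k)) (j(k) = (5 + 5*√(5 + k))*k + 20 = k*(5 + 5*√(5 + k)) + 20 = 20 + k*(5 + 5*√(5 + k)))
24*(-29 + j(-11)) = 24*(-29 + (20 + 5*(-11)*(1 + √(5 - 11)))) = 24*(-29 + (20 + 5*(-11)*(1 + √(-6)))) = 24*(-29 + (20 + 5*(-11)*(1 + I*√6))) = 24*(-29 + (20 + (-55 - 55*I*√6))) = 24*(-29 + (-35 - 55*I*√6)) = 24*(-64 - 55*I*√6) = -1536 - 1320*I*√6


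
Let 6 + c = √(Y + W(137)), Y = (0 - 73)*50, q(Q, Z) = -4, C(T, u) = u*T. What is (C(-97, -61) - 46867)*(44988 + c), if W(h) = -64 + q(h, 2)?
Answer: -1842012900 - 532350*I*√22 ≈ -1.842e+9 - 2.4969e+6*I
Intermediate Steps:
C(T, u) = T*u
Y = -3650 (Y = -73*50 = -3650)
W(h) = -68 (W(h) = -64 - 4 = -68)
c = -6 + 13*I*√22 (c = -6 + √(-3650 - 68) = -6 + √(-3718) = -6 + 13*I*√22 ≈ -6.0 + 60.975*I)
(C(-97, -61) - 46867)*(44988 + c) = (-97*(-61) - 46867)*(44988 + (-6 + 13*I*√22)) = (5917 - 46867)*(44982 + 13*I*√22) = -40950*(44982 + 13*I*√22) = -1842012900 - 532350*I*√22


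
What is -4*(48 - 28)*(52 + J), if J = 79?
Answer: -10480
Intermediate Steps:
-4*(48 - 28)*(52 + J) = -4*(48 - 28)*(52 + 79) = -80*131 = -4*2620 = -10480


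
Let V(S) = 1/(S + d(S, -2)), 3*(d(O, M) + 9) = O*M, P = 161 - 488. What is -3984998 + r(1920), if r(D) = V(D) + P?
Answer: -2514740074/631 ≈ -3.9853e+6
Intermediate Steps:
P = -327
d(O, M) = -9 + M*O/3 (d(O, M) = -9 + (O*M)/3 = -9 + (M*O)/3 = -9 + M*O/3)
V(S) = 1/(-9 + S/3) (V(S) = 1/(S + (-9 + (1/3)*(-2)*S)) = 1/(S + (-9 - 2*S/3)) = 1/(-9 + S/3))
r(D) = -327 + 3/(-27 + D) (r(D) = 3/(-27 + D) - 327 = -327 + 3/(-27 + D))
-3984998 + r(1920) = -3984998 + 3*(2944 - 109*1920)/(-27 + 1920) = -3984998 + 3*(2944 - 209280)/1893 = -3984998 + 3*(1/1893)*(-206336) = -3984998 - 206336/631 = -2514740074/631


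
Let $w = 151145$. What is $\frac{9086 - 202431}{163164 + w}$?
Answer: $- \frac{193345}{314309} \approx -0.61514$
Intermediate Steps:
$\frac{9086 - 202431}{163164 + w} = \frac{9086 - 202431}{163164 + 151145} = - \frac{193345}{314309}$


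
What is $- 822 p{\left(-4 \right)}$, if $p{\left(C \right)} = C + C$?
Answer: $6576$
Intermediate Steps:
$p{\left(C \right)} = 2 C$
$- 822 p{\left(-4 \right)} = - 822 \cdot 2 \left(-4\right) = \left(-822\right) \left(-8\right) = 6576$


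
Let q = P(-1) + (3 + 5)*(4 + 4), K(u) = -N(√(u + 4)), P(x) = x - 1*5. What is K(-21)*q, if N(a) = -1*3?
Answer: 174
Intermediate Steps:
N(a) = -3
P(x) = -5 + x (P(x) = x - 5 = -5 + x)
K(u) = 3 (K(u) = -1*(-3) = 3)
q = 58 (q = (-5 - 1) + (3 + 5)*(4 + 4) = -6 + 8*8 = -6 + 64 = 58)
K(-21)*q = 3*58 = 174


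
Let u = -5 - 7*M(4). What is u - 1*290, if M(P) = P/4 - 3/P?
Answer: -1187/4 ≈ -296.75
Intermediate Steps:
M(P) = -3/P + P/4 (M(P) = P*(1/4) - 3/P = P/4 - 3/P = -3/P + P/4)
u = -27/4 (u = -5 - 7*(-3/4 + (1/4)*4) = -5 - 7*(-3*1/4 + 1) = -5 - 7*(-3/4 + 1) = -5 - 7*1/4 = -5 - 7/4 = -27/4 ≈ -6.7500)
u - 1*290 = -27/4 - 1*290 = -27/4 - 290 = -1187/4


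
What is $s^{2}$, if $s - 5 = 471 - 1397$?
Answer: $848241$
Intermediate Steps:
$s = -921$ ($s = 5 + \left(471 - 1397\right) = 5 - 926 = -921$)
$s^{2} = \left(-921\right)^{2} = 848241$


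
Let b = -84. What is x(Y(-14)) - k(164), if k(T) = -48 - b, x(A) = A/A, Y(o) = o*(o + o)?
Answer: -35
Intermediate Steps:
Y(o) = 2*o² (Y(o) = o*(2*o) = 2*o²)
x(A) = 1
k(T) = 36 (k(T) = -48 - 1*(-84) = -48 + 84 = 36)
x(Y(-14)) - k(164) = 1 - 1*36 = 1 - 36 = -35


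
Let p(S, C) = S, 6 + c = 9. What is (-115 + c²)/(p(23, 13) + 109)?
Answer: -53/66 ≈ -0.80303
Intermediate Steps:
c = 3 (c = -6 + 9 = 3)
(-115 + c²)/(p(23, 13) + 109) = (-115 + 3²)/(23 + 109) = (-115 + 9)/132 = -106*1/132 = -53/66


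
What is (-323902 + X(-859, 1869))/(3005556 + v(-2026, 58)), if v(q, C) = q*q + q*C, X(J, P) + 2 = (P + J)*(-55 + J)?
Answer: -311761/1748181 ≈ -0.17833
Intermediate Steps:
X(J, P) = -2 + (-55 + J)*(J + P) (X(J, P) = -2 + (P + J)*(-55 + J) = -2 + (J + P)*(-55 + J) = -2 + (-55 + J)*(J + P))
v(q, C) = q² + C*q
(-323902 + X(-859, 1869))/(3005556 + v(-2026, 58)) = (-323902 + (-2 + (-859)² - 55*(-859) - 55*1869 - 859*1869))/(3005556 - 2026*(58 - 2026)) = (-323902 + (-2 + 737881 + 47245 - 102795 - 1605471))/(3005556 - 2026*(-1968)) = (-323902 - 923142)/(3005556 + 3987168) = -1247044/6992724 = -1247044*1/6992724 = -311761/1748181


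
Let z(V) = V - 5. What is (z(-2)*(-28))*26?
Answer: 5096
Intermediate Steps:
z(V) = -5 + V
(z(-2)*(-28))*26 = ((-5 - 2)*(-28))*26 = -7*(-28)*26 = 196*26 = 5096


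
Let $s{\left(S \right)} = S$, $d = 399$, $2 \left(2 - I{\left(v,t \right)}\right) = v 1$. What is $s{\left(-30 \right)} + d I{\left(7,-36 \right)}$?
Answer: $- \frac{1257}{2} \approx -628.5$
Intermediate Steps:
$I{\left(v,t \right)} = 2 - \frac{v}{2}$ ($I{\left(v,t \right)} = 2 - \frac{v 1}{2} = 2 - \frac{v}{2}$)
$s{\left(-30 \right)} + d I{\left(7,-36 \right)} = -30 + 399 \left(2 - \frac{7}{2}\right) = -30 + 399 \left(- \frac{3}{2}\right) = -30 - \frac{1197}{2} = - \frac{1257}{2}$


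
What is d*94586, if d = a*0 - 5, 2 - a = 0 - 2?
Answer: -472930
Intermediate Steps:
a = 4 (a = 2 - (0 - 2) = 2 - 1*(-2) = 2 + 2 = 4)
d = -5 (d = 4*0 - 5 = 0 - 5 = -5)
d*94586 = -5*94586 = -472930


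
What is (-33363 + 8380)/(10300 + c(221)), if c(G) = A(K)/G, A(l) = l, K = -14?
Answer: -5521243/2276286 ≈ -2.4255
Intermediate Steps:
c(G) = -14/G
(-33363 + 8380)/(10300 + c(221)) = (-33363 + 8380)/(10300 - 14/221) = -24983/(10300 - 14*1/221) = -24983/(10300 - 14/221) = -24983/2276286/221 = -24983*221/2276286 = -5521243/2276286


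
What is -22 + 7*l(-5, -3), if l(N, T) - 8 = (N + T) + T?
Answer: -43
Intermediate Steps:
l(N, T) = 8 + N + 2*T (l(N, T) = 8 + ((N + T) + T) = 8 + (N + 2*T) = 8 + N + 2*T)
-22 + 7*l(-5, -3) = -22 + 7*(8 - 5 + 2*(-3)) = -22 + 7*(8 - 5 - 6) = -22 + 7*(-3) = -22 - 21 = -43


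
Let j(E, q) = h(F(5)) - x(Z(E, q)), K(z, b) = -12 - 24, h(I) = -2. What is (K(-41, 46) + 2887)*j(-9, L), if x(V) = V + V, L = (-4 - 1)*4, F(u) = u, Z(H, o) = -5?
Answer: 22808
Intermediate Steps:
L = -20 (L = -5*4 = -20)
K(z, b) = -36
x(V) = 2*V
j(E, q) = 8 (j(E, q) = -2 - 2*(-5) = -2 - 1*(-10) = -2 + 10 = 8)
(K(-41, 46) + 2887)*j(-9, L) = (-36 + 2887)*8 = 2851*8 = 22808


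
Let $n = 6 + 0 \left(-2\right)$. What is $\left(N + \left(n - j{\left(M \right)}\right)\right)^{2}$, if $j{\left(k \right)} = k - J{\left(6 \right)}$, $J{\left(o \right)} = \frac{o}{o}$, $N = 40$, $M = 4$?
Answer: $1849$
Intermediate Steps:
$J{\left(o \right)} = 1$
$j{\left(k \right)} = -1 + k$ ($j{\left(k \right)} = k - 1 = -1 + k$)
$n = 6$ ($n = 6 + 0 = 6$)
$\left(N + \left(n - j{\left(M \right)}\right)\right)^{2} = \left(40 + \left(6 - \left(-1 + 4\right)\right)\right)^{2} = \left(40 + \left(6 - 3\right)\right)^{2} = \left(40 + 3\right)^{2} = 43^{2} = 1849$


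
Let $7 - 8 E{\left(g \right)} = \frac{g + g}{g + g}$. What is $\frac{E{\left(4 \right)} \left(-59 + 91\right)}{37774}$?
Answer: $\frac{12}{18887} \approx 0.00063536$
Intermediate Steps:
$E{\left(g \right)} = \frac{3}{4}$ ($E{\left(g \right)} = \frac{7}{8} - \frac{\left(g + g\right) \frac{1}{g + g}}{8} = \frac{7}{8} - \frac{2 g \frac{1}{2 g}}{8} = \frac{7}{8} - \frac{1}{8} = \frac{3}{4}$)
$\frac{E{\left(4 \right)} \left(-59 + 91\right)}{37774} = \frac{\frac{3}{4} \left(-59 + 91\right)}{37774} = \frac{3}{4} \cdot 32 \cdot \frac{1}{37774} = 24 \cdot \frac{1}{37774} = \frac{12}{18887}$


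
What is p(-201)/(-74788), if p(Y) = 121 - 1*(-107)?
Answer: -57/18697 ≈ -0.0030486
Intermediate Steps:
p(Y) = 228 (p(Y) = 121 + 107 = 228)
p(-201)/(-74788) = 228/(-74788) = 228*(-1/74788) = -57/18697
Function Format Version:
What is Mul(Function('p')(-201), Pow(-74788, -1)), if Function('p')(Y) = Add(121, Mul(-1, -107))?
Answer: Rational(-57, 18697) ≈ -0.0030486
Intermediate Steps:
Function('p')(Y) = 228 (Function('p')(Y) = Add(121, 107) = 228)
Mul(Function('p')(-201), Pow(-74788, -1)) = Mul(228, Pow(-74788, -1)) = Mul(228, Rational(-1, 74788)) = Rational(-57, 18697)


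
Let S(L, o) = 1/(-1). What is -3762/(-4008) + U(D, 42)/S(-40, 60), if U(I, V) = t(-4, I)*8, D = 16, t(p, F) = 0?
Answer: 627/668 ≈ 0.93862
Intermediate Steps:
U(I, V) = 0 (U(I, V) = 0*8 = 0)
S(L, o) = -1
-3762/(-4008) + U(D, 42)/S(-40, 60) = -3762/(-4008) + 0/(-1) = -3762*(-1/4008) + 0*(-1) = 627/668 + 0 = 627/668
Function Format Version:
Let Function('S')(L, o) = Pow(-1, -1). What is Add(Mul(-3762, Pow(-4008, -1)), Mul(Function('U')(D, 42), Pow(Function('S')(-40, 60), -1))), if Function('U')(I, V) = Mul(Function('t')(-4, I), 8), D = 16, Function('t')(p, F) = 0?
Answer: Rational(627, 668) ≈ 0.93862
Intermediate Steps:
Function('U')(I, V) = 0 (Function('U')(I, V) = Mul(0, 8) = 0)
Function('S')(L, o) = -1
Add(Mul(-3762, Pow(-4008, -1)), Mul(Function('U')(D, 42), Pow(Function('S')(-40, 60), -1))) = Add(Mul(-3762, Pow(-4008, -1)), Mul(0, Pow(-1, -1))) = Add(Mul(-3762, Rational(-1, 4008)), Mul(0, -1)) = Add(Rational(627, 668), 0) = Rational(627, 668)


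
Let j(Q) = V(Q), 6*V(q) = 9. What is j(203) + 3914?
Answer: 7831/2 ≈ 3915.5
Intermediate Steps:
V(q) = 3/2 (V(q) = (⅙)*9 = 3/2)
j(Q) = 3/2
j(203) + 3914 = 3/2 + 3914 = 7831/2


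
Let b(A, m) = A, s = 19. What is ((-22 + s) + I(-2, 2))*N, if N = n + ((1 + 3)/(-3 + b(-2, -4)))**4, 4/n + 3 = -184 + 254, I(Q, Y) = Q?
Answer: -19652/8375 ≈ -2.3465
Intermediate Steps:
n = 4/67 (n = 4/(-3 + (-184 + 254)) = 4/(-3 + 70) = 4/67 ≈ 0.059702)
N = 19652/41875 (N = 4/67 + ((1 + 3)/(-3 - 2))**4 = 4/67 + (4/(-5))**4 = 4/67 + (4*(-1/5))**4 = 4/67 + (-4/5)**4 = 4/67 + 256/625 = 19652/41875 ≈ 0.46930)
((-22 + s) + I(-2, 2))*N = ((-22 + 19) - 2)*(19652/41875) = (-3 - 2)*(19652/41875) = -5*19652/41875 = -19652/8375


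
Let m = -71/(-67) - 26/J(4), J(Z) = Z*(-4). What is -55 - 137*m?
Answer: -226623/536 ≈ -422.80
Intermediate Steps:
J(Z) = -4*Z
m = 1439/536 (m = -71/(-67) - 26/((-4*4)) = -71*(-1/67) - 26/(-16) = 71/67 - 26*(-1/16) = 71/67 + 13/8 = 1439/536 ≈ 2.6847)
-55 - 137*m = -55 - 137*1439/536 = -55 - 197143/536 = -226623/536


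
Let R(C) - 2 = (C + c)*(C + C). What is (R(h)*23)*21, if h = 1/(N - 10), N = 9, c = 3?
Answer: -966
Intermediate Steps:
h = -1 (h = 1/(9 - 10) = 1/(-1) = -1)
R(C) = 2 + 2*C*(3 + C) (R(C) = 2 + (C + 3)*(C + C) = 2 + (3 + C)*(2*C) = 2 + 2*C*(3 + C))
(R(h)*23)*21 = ((2 + 2*(-1)² + 6*(-1))*23)*21 = ((2 + 2*1 - 6)*23)*21 = ((2 + 2 - 6)*23)*21 = -2*23*21 = -46*21 = -966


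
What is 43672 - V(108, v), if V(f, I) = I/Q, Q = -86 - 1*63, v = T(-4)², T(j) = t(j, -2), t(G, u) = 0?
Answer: 43672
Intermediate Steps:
T(j) = 0
v = 0 (v = 0² = 0)
Q = -149 (Q = -86 - 63 = -149)
V(f, I) = -I/149 (V(f, I) = I/(-149) = I*(-1/149) = -I/149)
43672 - V(108, v) = 43672 - (-1)*0/149 = 43672 - 1*0 = 43672 + 0 = 43672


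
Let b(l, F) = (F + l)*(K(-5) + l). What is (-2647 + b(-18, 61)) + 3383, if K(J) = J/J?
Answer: 5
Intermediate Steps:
K(J) = 1
b(l, F) = (1 + l)*(F + l) (b(l, F) = (F + l)*(1 + l) = (1 + l)*(F + l))
(-2647 + b(-18, 61)) + 3383 = (-2647 + (61 - 18 + (-18)² + 61*(-18))) + 3383 = (-2647 + (61 - 18 + 324 - 1098)) + 3383 = (-2647 - 731) + 3383 = -3378 + 3383 = 5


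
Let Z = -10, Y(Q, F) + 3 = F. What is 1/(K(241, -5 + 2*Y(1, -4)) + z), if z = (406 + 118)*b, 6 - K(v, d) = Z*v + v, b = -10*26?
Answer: -1/134065 ≈ -7.4591e-6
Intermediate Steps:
b = -260
Y(Q, F) = -3 + F
K(v, d) = 6 + 9*v (K(v, d) = 6 - (-10*v + v) = 6 - (-9)*v = 6 + 9*v)
z = -136240 (z = (406 + 118)*(-260) = 524*(-260) = -136240)
1/(K(241, -5 + 2*Y(1, -4)) + z) = 1/((6 + 9*241) - 136240) = 1/((6 + 2169) - 136240) = 1/(2175 - 136240) = 1/(-134065) = -1/134065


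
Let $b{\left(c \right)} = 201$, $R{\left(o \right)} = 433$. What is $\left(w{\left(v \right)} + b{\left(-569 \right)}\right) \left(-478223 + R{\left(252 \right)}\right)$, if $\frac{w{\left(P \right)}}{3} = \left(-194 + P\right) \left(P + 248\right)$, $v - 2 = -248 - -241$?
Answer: $69217437300$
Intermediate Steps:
$v = -5$ ($v = 2 - 7 = -5$)
$w{\left(P \right)} = 3 \left(-194 + P\right) \left(248 + P\right)$ ($w{\left(P \right)} = 3 \left(-194 + P\right) \left(P + 248\right) = 3 \left(-194 + P\right) \left(248 + P\right)$)
$\left(w{\left(v \right)} + b{\left(-569 \right)}\right) \left(-478223 + R{\left(252 \right)}\right) = \left(\left(-144336 + 3 \left(-5\right)^{2} + 162 \left(-5\right)\right) + 201\right) \left(-478223 + 433\right) = \left(\left(-144336 + 3 \cdot 25 - 810\right) + 201\right) \left(-477790\right) = \left(\left(-144336 + 75 - 810\right) + 201\right) \left(-477790\right) = \left(-145071 + 201\right) \left(-477790\right) = \left(-144870\right) \left(-477790\right) = 69217437300$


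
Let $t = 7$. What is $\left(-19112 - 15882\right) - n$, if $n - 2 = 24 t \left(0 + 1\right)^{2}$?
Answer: $-35164$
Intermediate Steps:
$n = 170$ ($n = 2 + 24 \cdot 7 \left(0 + 1\right)^{2} = 2 + 168 \cdot 1^{2} = 2 + 168 \cdot 1 = 2 + 168 = 170$)
$\left(-19112 - 15882\right) - n = \left(-19112 - 15882\right) - 170 = -34994 - 170 = -35164$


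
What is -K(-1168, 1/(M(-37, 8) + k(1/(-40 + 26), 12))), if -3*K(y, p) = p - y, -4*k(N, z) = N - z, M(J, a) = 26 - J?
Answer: 1439384/3697 ≈ 389.34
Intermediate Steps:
k(N, z) = -N/4 + z/4 (k(N, z) = -(N - z)/4 = -N/4 + z/4)
K(y, p) = -p/3 + y/3 (K(y, p) = -(p - y)/3 = -p/3 + y/3)
-K(-1168, 1/(M(-37, 8) + k(1/(-40 + 26), 12))) = -(-1/(3*((26 - 1*(-37)) + (-1/(4*(-40 + 26)) + (¼)*12))) + (⅓)*(-1168)) = -(-1/(3*((26 + 37) + (-¼/(-14) + 3))) - 1168/3) = -(-1/(3*(63 + (-¼*(-1/14) + 3))) - 1168/3) = -(-1/(3*(63 + (1/56 + 3))) - 1168/3) = -(-1/(3*(63 + 169/56)) - 1168/3) = -(-1/(3*3697/56) - 1168/3) = -(-⅓*56/3697 - 1168/3) = -(-56/11091 - 1168/3) = -1*(-1439384/3697) = 1439384/3697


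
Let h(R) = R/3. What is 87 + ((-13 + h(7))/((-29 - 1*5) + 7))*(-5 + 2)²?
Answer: 815/9 ≈ 90.556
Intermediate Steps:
h(R) = R/3 (h(R) = R*(⅓) = R/3)
87 + ((-13 + h(7))/((-29 - 1*5) + 7))*(-5 + 2)² = 87 + ((-13 + (⅓)*7)/((-29 - 1*5) + 7))*(-5 + 2)² = 87 + ((-13 + 7/3)/((-29 - 5) + 7))*(-3)² = 87 - 32/(3*(-34 + 7))*9 = 87 - 32/3/(-27)*9 = 87 - 32/3*(-1/27)*9 = 87 + (32/81)*9 = 87 + 32/9 = 815/9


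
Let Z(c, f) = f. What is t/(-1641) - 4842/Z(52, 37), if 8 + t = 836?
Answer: -2658786/20239 ≈ -131.37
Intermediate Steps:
t = 828 (t = -8 + 836 = 828)
t/(-1641) - 4842/Z(52, 37) = 828/(-1641) - 4842/37 = 828*(-1/1641) - 4842*1/37 = -276/547 - 4842/37 = -2658786/20239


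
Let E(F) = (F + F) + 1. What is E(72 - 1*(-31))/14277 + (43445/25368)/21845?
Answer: 7688813599/527453257128 ≈ 0.014577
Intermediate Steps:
E(F) = 1 + 2*F (E(F) = 2*F + 1 = 1 + 2*F)
E(72 - 1*(-31))/14277 + (43445/25368)/21845 = (1 + 2*(72 - 1*(-31)))/14277 + (43445/25368)/21845 = (1 + 2*(72 + 31))*(1/14277) + (43445*(1/25368))*(1/21845) = (1 + 2*103)*(1/14277) + (43445/25368)*(1/21845) = (1 + 206)*(1/14277) + 8689/110832792 = 207*(1/14277) + 8689/110832792 = 69/4759 + 8689/110832792 = 7688813599/527453257128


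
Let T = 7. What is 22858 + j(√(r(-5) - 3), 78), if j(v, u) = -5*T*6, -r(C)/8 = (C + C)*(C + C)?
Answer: 22648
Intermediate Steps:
r(C) = -32*C² (r(C) = -8*(C + C)*(C + C) = -8*2*C*2*C = -32*C²)
j(v, u) = -210 (j(v, u) = -5*7*6 = -35*6 = -210)
22858 + j(√(r(-5) - 3), 78) = 22858 - 210 = 22648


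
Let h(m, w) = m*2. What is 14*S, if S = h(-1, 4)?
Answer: -28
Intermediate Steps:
h(m, w) = 2*m
S = -2 (S = 2*(-1) = -2)
14*S = 14*(-2) = -28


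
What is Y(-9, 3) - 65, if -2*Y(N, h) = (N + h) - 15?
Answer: -109/2 ≈ -54.500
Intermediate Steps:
Y(N, h) = 15/2 - N/2 - h/2 (Y(N, h) = -((N + h) - 15)/2 = -(-15 + N + h)/2 = 15/2 - N/2 - h/2)
Y(-9, 3) - 65 = (15/2 - ½*(-9) - ½*3) - 65 = (15/2 + 9/2 - 3/2) - 65 = 21/2 - 65 = -109/2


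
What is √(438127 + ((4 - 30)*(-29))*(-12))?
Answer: √429079 ≈ 655.04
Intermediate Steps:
√(438127 + ((4 - 30)*(-29))*(-12)) = √(438127 - 26*(-29)*(-12)) = √(438127 + 754*(-12)) = √(438127 - 9048) = √429079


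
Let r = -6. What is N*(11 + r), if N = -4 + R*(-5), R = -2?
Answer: 30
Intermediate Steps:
N = 6 (N = -4 - 2*(-5) = -4 + 10 = 6)
N*(11 + r) = 6*(11 - 6) = 6*5 = 30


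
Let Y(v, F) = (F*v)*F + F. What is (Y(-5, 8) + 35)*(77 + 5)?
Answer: -22714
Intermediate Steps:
Y(v, F) = F + v*F² (Y(v, F) = v*F² + F = F + v*F²)
(Y(-5, 8) + 35)*(77 + 5) = (8*(1 + 8*(-5)) + 35)*(77 + 5) = (8*(1 - 40) + 35)*82 = (8*(-39) + 35)*82 = (-312 + 35)*82 = -277*82 = -22714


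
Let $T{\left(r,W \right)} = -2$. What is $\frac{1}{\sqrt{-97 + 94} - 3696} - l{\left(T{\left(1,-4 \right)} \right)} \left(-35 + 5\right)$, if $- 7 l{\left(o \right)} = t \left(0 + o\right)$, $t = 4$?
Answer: $\frac{1092824896}{31874311} - \frac{i \sqrt{3}}{13660419} \approx 34.285 - 1.2679 \cdot 10^{-7} i$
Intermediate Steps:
$l{\left(o \right)} = - \frac{4 o}{7}$ ($l{\left(o \right)} = - \frac{4 \left(0 + o\right)}{7} = - \frac{4 o}{7}$)
$\frac{1}{\sqrt{-97 + 94} - 3696} - l{\left(T{\left(1,-4 \right)} \right)} \left(-35 + 5\right) = \frac{1}{\sqrt{-97 + 94} - 3696} - \left(- \frac{4}{7}\right) \left(-2\right) \left(-35 + 5\right) = \frac{1}{\sqrt{-3} - 3696} - \frac{8}{7} \left(-30\right) = \frac{1}{i \sqrt{3} - 3696} - - \frac{240}{7} = \frac{1}{-3696 + i \sqrt{3}} + \frac{240}{7} = \frac{240}{7} + \frac{1}{-3696 + i \sqrt{3}}$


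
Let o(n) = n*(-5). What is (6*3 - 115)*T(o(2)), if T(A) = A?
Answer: 970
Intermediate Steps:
o(n) = -5*n
(6*3 - 115)*T(o(2)) = (6*3 - 115)*(-5*2) = (18 - 115)*(-10) = -97*(-10) = 970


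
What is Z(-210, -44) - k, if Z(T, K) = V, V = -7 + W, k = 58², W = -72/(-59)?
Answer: -198817/59 ≈ -3369.8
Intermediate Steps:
W = 72/59 (W = -72*(-1/59) = 72/59 ≈ 1.2203)
k = 3364
V = -341/59 (V = -7 + 72/59 = -341/59 ≈ -5.7797)
Z(T, K) = -341/59
Z(-210, -44) - k = -341/59 - 1*3364 = -341/59 - 3364 = -198817/59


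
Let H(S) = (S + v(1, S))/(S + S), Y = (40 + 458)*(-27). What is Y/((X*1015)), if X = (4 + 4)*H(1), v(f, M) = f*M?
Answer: -6723/4060 ≈ -1.6559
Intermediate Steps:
Y = -13446 (Y = 498*(-27) = -13446)
v(f, M) = M*f
H(S) = 1 (H(S) = (S + S*1)/(S + S) = (S + S)/((2*S)) = (2*S)*(1/(2*S)) = 1)
X = 8 (X = (4 + 4)*1 = 8*1 = 8)
Y/((X*1015)) = -13446/(8*1015) = -13446/8120 = -13446*1/8120 = -6723/4060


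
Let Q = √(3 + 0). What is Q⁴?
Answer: 9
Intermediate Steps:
Q = √3 ≈ 1.7320
Q⁴ = (√3)⁴ = 9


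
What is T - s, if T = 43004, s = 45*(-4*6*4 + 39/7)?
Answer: 329513/7 ≈ 47073.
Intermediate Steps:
s = -28485/7 (s = 45*(-24*4 + 39*(⅐)) = 45*(-96 + 39/7) = 45*(-633/7) = -28485/7 ≈ -4069.3)
T - s = 43004 - 1*(-28485/7) = 43004 + 28485/7 = 329513/7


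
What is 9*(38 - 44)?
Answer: -54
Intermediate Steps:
9*(38 - 44) = 9*(-6) = -54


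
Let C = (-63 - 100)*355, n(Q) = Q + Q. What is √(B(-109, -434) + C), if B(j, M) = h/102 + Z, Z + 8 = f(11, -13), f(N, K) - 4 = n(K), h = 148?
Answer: I*√150581121/51 ≈ 240.61*I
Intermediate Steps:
n(Q) = 2*Q
f(N, K) = 4 + 2*K
Z = -30 (Z = -8 + (4 + 2*(-13)) = -8 + (4 - 26) = -8 - 22 = -30)
B(j, M) = -1456/51 (B(j, M) = 148/102 - 30 = 148*(1/102) - 30 = 74/51 - 30 = -1456/51)
C = -57865 (C = -163*355 = -57865)
√(B(-109, -434) + C) = √(-1456/51 - 57865) = √(-2952571/51) = I*√150581121/51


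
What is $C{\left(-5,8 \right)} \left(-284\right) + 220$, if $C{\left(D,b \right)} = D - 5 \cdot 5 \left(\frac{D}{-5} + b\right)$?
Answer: $65540$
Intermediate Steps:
$C{\left(D,b \right)} = - 25 b + 6 D$ ($C{\left(D,b \right)} = D - 5 \cdot 5 \left(D \left(- \frac{1}{5}\right) + b\right) = D - 5 \cdot 5 \left(- \frac{D}{5} + b\right) = D - 5 \cdot 5 \left(b - \frac{D}{5}\right) = D - 5 \left(- D + 5 b\right) = D + \left(- 25 b + 5 D\right) = - 25 b + 6 D$)
$C{\left(-5,8 \right)} \left(-284\right) + 220 = \left(\left(-25\right) 8 + 6 \left(-5\right)\right) \left(-284\right) + 220 = \left(-200 - 30\right) \left(-284\right) + 220 = \left(-230\right) \left(-284\right) + 220 = 65320 + 220 = 65540$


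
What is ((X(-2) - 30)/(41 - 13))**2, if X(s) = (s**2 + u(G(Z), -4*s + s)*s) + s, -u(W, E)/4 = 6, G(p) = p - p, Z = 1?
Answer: 25/49 ≈ 0.51020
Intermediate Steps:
G(p) = 0
u(W, E) = -24 (u(W, E) = -4*6 = -24)
X(s) = s**2 - 23*s (X(s) = (s**2 - 24*s) + s = s**2 - 23*s)
((X(-2) - 30)/(41 - 13))**2 = ((-2*(-23 - 2) - 30)/(41 - 13))**2 = ((-2*(-25) - 30)/28)**2 = ((50 - 30)*(1/28))**2 = (20*(1/28))**2 = (5/7)**2 = 25/49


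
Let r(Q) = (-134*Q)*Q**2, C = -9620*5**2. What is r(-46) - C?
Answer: 13283524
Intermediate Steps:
C = -240500 (C = -9620*25 = -240500)
r(Q) = -134*Q**3
r(-46) - C = -134*(-46)**3 - 1*(-240500) = -134*(-97336) + 240500 = 13043024 + 240500 = 13283524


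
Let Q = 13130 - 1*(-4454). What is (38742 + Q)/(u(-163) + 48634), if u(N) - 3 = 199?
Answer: 28163/24418 ≈ 1.1534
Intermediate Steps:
u(N) = 202 (u(N) = 3 + 199 = 202)
Q = 17584 (Q = 13130 + 4454 = 17584)
(38742 + Q)/(u(-163) + 48634) = (38742 + 17584)/(202 + 48634) = 56326/48836 = 56326*(1/48836) = 28163/24418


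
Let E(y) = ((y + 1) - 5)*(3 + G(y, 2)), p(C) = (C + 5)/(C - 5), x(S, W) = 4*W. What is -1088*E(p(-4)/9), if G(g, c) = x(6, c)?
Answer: 3889600/81 ≈ 48020.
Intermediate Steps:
G(g, c) = 4*c
p(C) = (5 + C)/(-5 + C)
E(y) = -44 + 11*y (E(y) = ((y + 1) - 5)*(3 + 4*2) = ((1 + y) - 5)*(3 + 8) = (-4 + y)*11 = -44 + 11*y)
-1088*E(p(-4)/9) = -1088*(-44 + 11*(((5 - 4)/(-5 - 4))/9)) = -1088*(-44 + 11*((1/(-9))*(1/9))) = -1088*(-44 + 11*(-1/9*1*(1/9))) = -1088*(-44 + 11*(-1/9*1/9)) = -1088*(-44 + 11*(-1/81)) = -1088*(-44 - 11/81) = -1088*(-3575/81) = 3889600/81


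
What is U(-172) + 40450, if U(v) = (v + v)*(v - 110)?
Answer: 137458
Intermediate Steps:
U(v) = 2*v*(-110 + v) (U(v) = (2*v)*(-110 + v) = 2*v*(-110 + v))
U(-172) + 40450 = 2*(-172)*(-110 - 172) + 40450 = 2*(-172)*(-282) + 40450 = 97008 + 40450 = 137458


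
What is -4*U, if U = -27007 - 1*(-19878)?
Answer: 28516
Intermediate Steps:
U = -7129 (U = -27007 + 19878 = -7129)
-4*U = -4*(-7129) = 28516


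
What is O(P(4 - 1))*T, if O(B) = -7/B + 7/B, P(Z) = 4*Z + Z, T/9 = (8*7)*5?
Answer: 0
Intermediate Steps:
T = 2520 (T = 9*((8*7)*5) = 9*(56*5) = 9*280 = 2520)
P(Z) = 5*Z
O(B) = 0
O(P(4 - 1))*T = 0*2520 = 0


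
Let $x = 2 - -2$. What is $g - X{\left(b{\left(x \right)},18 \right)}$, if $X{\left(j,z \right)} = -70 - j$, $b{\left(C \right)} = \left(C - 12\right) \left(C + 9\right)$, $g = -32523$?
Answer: $-32557$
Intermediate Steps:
$x = 4$ ($x = 2 + 2 = 4$)
$b{\left(C \right)} = \left(-12 + C\right) \left(9 + C\right)$ ($b{\left(C \right)} = \left(C - 12\right) \left(9 + C\right) = \left(-12 + C\right) \left(9 + C\right)$)
$g - X{\left(b{\left(x \right)},18 \right)} = -32523 - \left(-70 - \left(-108 + 4^{2} - 12\right)\right) = -32523 - \left(-70 - \left(-108 + 16 - 12\right)\right) = -32523 - \left(-70 - -104\right) = -32523 - \left(-70 + 104\right) = -32523 - 34 = -32557$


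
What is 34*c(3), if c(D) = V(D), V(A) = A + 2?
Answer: 170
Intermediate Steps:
V(A) = 2 + A
c(D) = 2 + D
34*c(3) = 34*(2 + 3) = 34*5 = 170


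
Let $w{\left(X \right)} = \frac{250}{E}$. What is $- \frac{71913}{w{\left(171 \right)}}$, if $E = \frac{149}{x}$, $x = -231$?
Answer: $\frac{3571679}{19250} \approx 185.54$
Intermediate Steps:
$E = - \frac{149}{231}$ ($E = \frac{149}{-231} = 149 \left(- \frac{1}{231}\right) = - \frac{149}{231} \approx -0.64502$)
$w{\left(X \right)} = - \frac{57750}{149}$ ($w{\left(X \right)} = \frac{250}{- \frac{149}{231}} = 250 \left(- \frac{231}{149}\right) = - \frac{57750}{149}$)
$- \frac{71913}{w{\left(171 \right)}} = - \frac{71913}{- \frac{57750}{149}} = \left(-71913\right) \left(- \frac{149}{57750}\right) = \frac{3571679}{19250}$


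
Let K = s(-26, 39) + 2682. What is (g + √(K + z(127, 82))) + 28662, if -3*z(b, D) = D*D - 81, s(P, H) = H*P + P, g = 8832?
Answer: 37494 + I*√5151/3 ≈ 37494.0 + 23.923*I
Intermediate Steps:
s(P, H) = P + H*P
K = 1642 (K = -26*(1 + 39) + 2682 = -26*40 + 2682 = -1040 + 2682 = 1642)
z(b, D) = 27 - D²/3 (z(b, D) = -(D*D - 81)/3 = -(D² - 81)/3 = -(-81 + D²)/3 = 27 - D²/3)
(g + √(K + z(127, 82))) + 28662 = (8832 + √(1642 + (27 - ⅓*82²))) + 28662 = (8832 + √(1642 + (27 - ⅓*6724))) + 28662 = (8832 + √(1642 + (27 - 6724/3))) + 28662 = (8832 + √(1642 - 6643/3)) + 28662 = (8832 + √(-1717/3)) + 28662 = (8832 + I*√5151/3) + 28662 = 37494 + I*√5151/3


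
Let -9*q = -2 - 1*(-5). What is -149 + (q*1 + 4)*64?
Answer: 257/3 ≈ 85.667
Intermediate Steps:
q = -⅓ (q = -(-2 - 1*(-5))/9 = -(-2 + 5)/9 = -⅑*3 = -⅓ ≈ -0.33333)
-149 + (q*1 + 4)*64 = -149 + (-⅓*1 + 4)*64 = -149 + (-⅓ + 4)*64 = -149 + (11/3)*64 = -149 + 704/3 = 257/3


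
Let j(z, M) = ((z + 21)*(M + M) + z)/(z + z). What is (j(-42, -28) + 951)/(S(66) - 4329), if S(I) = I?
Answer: -625/2842 ≈ -0.21992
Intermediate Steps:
j(z, M) = (z + 2*M*(21 + z))/(2*z) (j(z, M) = ((21 + z)*(2*M) + z)/((2*z)) = (2*M*(21 + z) + z)*(1/(2*z)) = (z + 2*M*(21 + z))*(1/(2*z)) = (z + 2*M*(21 + z))/(2*z))
(j(-42, -28) + 951)/(S(66) - 4329) = ((1/2 - 28 + 21*(-28)/(-42)) + 951)/(66 - 4329) = ((1/2 - 28 + 21*(-28)*(-1/42)) + 951)/(-4263) = ((1/2 - 28 + 14) + 951)*(-1/4263) = (-27/2 + 951)*(-1/4263) = (1875/2)*(-1/4263) = -625/2842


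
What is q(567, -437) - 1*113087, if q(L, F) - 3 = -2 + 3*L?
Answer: -111385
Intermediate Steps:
q(L, F) = 1 + 3*L (q(L, F) = 3 + (-2 + 3*L) = 1 + 3*L)
q(567, -437) - 1*113087 = (1 + 3*567) - 1*113087 = (1 + 1701) - 113087 = 1702 - 113087 = -111385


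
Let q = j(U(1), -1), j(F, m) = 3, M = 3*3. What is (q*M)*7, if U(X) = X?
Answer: 189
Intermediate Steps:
M = 9
q = 3
(q*M)*7 = (3*9)*7 = 27*7 = 189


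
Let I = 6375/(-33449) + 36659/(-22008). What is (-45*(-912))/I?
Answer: -4315916442240/195215413 ≈ -22108.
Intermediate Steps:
I = -195215413/105163656 (I = 6375*(-1/33449) + 36659*(-1/22008) = -6375/33449 - 5237/3144 = -195215413/105163656 ≈ -1.8563)
(-45*(-912))/I = (-45*(-912))/(-195215413/105163656) = 41040*(-105163656/195215413) = -4315916442240/195215413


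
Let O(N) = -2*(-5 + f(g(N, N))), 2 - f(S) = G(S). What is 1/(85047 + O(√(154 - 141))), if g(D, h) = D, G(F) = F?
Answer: 85053/7234012757 - 2*√13/7234012757 ≈ 1.1756e-5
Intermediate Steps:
f(S) = 2 - S
O(N) = 6 + 2*N (O(N) = -2*(-5 + (2 - N)) = -2*(-3 - N) = 6 + 2*N)
1/(85047 + O(√(154 - 141))) = 1/(85047 + (6 + 2*√(154 - 141))) = 1/(85047 + (6 + 2*√13)) = 1/(85053 + 2*√13)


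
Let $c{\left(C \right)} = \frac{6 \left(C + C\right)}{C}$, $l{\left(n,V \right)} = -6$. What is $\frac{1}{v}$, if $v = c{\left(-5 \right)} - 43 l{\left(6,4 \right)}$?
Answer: $\frac{1}{270} \approx 0.0037037$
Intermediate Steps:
$c{\left(C \right)} = 12$ ($c{\left(C \right)} = \frac{6 \cdot 2 C}{C} = \frac{12 C}{C} = 12$)
$v = 270$ ($v = 12 - -258 = 12 + 258 = 270$)
$\frac{1}{v} = \frac{1}{270}$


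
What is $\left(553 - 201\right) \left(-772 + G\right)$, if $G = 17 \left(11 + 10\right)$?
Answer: $-146080$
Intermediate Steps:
$G = 357$ ($G = 17 \cdot 21 = 357$)
$\left(553 - 201\right) \left(-772 + G\right) = \left(553 - 201\right) \left(-772 + 357\right) = \left(553 - 201\right) \left(-415\right) = 352 \left(-415\right) = -146080$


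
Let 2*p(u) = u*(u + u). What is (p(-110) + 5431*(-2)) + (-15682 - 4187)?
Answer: -18631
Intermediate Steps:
p(u) = u² (p(u) = (u*(u + u))/2 = (u*(2*u))/2 = (2*u²)/2 = u²)
(p(-110) + 5431*(-2)) + (-15682 - 4187) = ((-110)² + 5431*(-2)) + (-15682 - 4187) = (12100 - 10862) - 19869 = 1238 - 19869 = -18631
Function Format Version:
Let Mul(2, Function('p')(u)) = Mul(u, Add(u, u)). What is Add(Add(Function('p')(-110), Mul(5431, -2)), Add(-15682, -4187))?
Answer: -18631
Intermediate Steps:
Function('p')(u) = Pow(u, 2) (Function('p')(u) = Mul(Rational(1, 2), Mul(u, Add(u, u))) = Mul(Rational(1, 2), Mul(u, Mul(2, u))) = Mul(Rational(1, 2), Mul(2, Pow(u, 2))) = Pow(u, 2))
Add(Add(Function('p')(-110), Mul(5431, -2)), Add(-15682, -4187)) = Add(Add(Pow(-110, 2), Mul(5431, -2)), Add(-15682, -4187)) = Add(Add(12100, -10862), -19869) = Add(1238, -19869) = -18631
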